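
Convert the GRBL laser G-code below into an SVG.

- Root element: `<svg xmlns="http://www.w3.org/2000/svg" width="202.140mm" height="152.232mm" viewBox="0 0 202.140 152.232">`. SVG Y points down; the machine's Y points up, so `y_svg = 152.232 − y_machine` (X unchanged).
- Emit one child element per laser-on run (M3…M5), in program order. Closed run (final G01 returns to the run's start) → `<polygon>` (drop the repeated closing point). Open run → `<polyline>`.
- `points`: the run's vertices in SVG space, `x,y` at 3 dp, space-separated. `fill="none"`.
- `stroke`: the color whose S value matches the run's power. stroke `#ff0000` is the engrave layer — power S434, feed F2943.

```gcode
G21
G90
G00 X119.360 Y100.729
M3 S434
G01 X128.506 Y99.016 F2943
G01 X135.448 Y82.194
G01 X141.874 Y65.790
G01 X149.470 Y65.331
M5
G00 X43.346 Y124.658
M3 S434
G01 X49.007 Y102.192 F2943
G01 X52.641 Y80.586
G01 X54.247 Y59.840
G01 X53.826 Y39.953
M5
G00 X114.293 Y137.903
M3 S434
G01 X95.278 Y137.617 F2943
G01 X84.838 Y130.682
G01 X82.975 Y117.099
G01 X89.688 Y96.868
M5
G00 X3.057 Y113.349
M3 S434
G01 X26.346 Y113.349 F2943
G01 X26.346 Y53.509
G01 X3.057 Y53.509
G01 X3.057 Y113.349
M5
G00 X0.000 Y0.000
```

Each laser-on run becomes one SVG element. Flip Y back into SVG space with y_svg = 152.232 − y_machine. Every run uses S434, so all elements get stroke `#ff0000` (engrave).

Run 1: The run is open, so emit a `<polyline>` with points (Y-flipped): 119.360,51.503 128.506,53.216 135.448,70.038 141.874,86.442 149.470,86.901.

Run 2: The run is open, so emit a `<polyline>` with points (Y-flipped): 43.346,27.574 49.007,50.040 52.641,71.646 54.247,92.392 53.826,112.279.

Run 3: The run is open, so emit a `<polyline>` with points (Y-flipped): 114.293,14.329 95.278,14.615 84.838,21.550 82.975,35.133 89.688,55.364.

Run 4: The run returns to its start, so emit a `<polygon>` with points (Y-flipped): 3.057,38.883 26.346,38.883 26.346,98.723 3.057,98.723.

<svg xmlns="http://www.w3.org/2000/svg" width="202.140mm" height="152.232mm" viewBox="0 0 202.140 152.232">
  <polyline points="119.360,51.503 128.506,53.216 135.448,70.038 141.874,86.442 149.470,86.901" fill="none" stroke="#ff0000"/>
  <polyline points="43.346,27.574 49.007,50.040 52.641,71.646 54.247,92.392 53.826,112.279" fill="none" stroke="#ff0000"/>
  <polyline points="114.293,14.329 95.278,14.615 84.838,21.550 82.975,35.133 89.688,55.364" fill="none" stroke="#ff0000"/>
  <polygon points="3.057,38.883 26.346,38.883 26.346,98.723 3.057,98.723" fill="none" stroke="#ff0000"/>
</svg>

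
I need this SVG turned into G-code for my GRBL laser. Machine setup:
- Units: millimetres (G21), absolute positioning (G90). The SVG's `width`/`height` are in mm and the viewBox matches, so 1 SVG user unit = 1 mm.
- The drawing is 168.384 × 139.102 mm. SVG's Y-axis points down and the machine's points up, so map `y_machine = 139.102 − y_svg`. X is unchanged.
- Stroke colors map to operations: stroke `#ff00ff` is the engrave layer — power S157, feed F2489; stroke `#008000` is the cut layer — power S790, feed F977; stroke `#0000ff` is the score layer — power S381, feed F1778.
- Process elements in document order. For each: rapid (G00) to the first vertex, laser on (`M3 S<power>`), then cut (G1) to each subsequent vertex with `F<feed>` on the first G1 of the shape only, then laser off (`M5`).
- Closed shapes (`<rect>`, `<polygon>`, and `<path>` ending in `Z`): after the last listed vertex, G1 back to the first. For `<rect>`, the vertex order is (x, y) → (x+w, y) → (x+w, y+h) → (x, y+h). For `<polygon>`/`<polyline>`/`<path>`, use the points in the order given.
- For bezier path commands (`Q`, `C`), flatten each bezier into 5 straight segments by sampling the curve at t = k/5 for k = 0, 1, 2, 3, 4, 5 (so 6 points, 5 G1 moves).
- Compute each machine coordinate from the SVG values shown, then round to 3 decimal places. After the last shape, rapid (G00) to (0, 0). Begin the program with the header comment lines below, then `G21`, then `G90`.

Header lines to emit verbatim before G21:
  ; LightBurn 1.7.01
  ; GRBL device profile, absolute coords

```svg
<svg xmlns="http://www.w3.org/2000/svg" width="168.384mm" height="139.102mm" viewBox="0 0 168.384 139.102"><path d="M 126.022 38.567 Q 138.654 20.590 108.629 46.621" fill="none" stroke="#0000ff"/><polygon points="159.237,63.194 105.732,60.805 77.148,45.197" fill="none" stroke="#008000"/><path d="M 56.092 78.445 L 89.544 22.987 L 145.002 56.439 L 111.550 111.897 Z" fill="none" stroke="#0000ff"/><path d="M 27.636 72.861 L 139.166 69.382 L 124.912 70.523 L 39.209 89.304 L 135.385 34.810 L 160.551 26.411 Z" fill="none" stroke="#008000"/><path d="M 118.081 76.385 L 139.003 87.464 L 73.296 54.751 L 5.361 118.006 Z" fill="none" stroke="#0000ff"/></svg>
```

; LightBurn 1.7.01
; GRBL device profile, absolute coords
G21
G90
G00 X126.022 Y100.535
M3 S381
G1 X129.369 Y105.965 F1778
G1 X129.302 Y107.875
G1 X125.824 Y106.265
G1 X118.933 Y101.133
G1 X108.629 Y92.481
M5
G00 X159.237 Y75.908
M3 S790
G1 X105.732 Y78.297 F977
G1 X77.148 Y93.905
G1 X159.237 Y75.908
M5
G00 X56.092 Y60.657
M3 S381
G1 X89.544 Y116.115 F1778
G1 X145.002 Y82.663
G1 X111.550 Y27.205
G1 X56.092 Y60.657
M5
G00 X27.636 Y66.241
M3 S790
G1 X139.166 Y69.720 F977
G1 X124.912 Y68.579
G1 X39.209 Y49.798
G1 X135.385 Y104.292
G1 X160.551 Y112.691
G1 X27.636 Y66.241
M5
G00 X118.081 Y62.717
M3 S381
G1 X139.003 Y51.638 F1778
G1 X73.296 Y84.351
G1 X5.361 Y21.096
G1 X118.081 Y62.717
M5
G00 X0.000 Y0.000

Since the viewBox matches the mm dimensions, user units are millimetres directly. The only transform is the Y-flip y_m = 139.102 − y_svg.

Shape 1 is a quadratic bezier drawn with `<path>`. Its stroke #0000ff means score at S381, F1778. After flipping Y the toolpath is (126.022,100.535) → (129.369,105.965) → (129.302,107.875) → (125.824,106.265) → (118.933,101.133) → (108.629,92.481).

Shape 2 is a closed polygon drawn with `<polygon>`. Its stroke #008000 means cut at S790, F977. After flipping Y the toolpath is (159.237,75.908) → (105.732,78.297) → (77.148,93.905) → (159.237,75.908), returning to the start.

Shape 3 is a regular polygon drawn with `<path>`. Its stroke #0000ff means score at S381, F1778. After flipping Y the toolpath is (56.092,60.657) → (89.544,116.115) → (145.002,82.663) → (111.550,27.205) → (56.092,60.657), returning to the start.

Shape 4 is a closed polygon drawn with `<path>`. Its stroke #008000 means cut at S790, F977. After flipping Y the toolpath is (27.636,66.241) → (139.166,69.720) → (124.912,68.579) → (39.209,49.798) → (135.385,104.292) → (160.551,112.691) → (27.636,66.241), returning to the start.

Shape 5 is a closed polygon drawn with `<path>`. Its stroke #0000ff means score at S381, F1778. After flipping Y the toolpath is (118.081,62.717) → (139.003,51.638) → (73.296,84.351) → (5.361,21.096) → (118.081,62.717), returning to the start.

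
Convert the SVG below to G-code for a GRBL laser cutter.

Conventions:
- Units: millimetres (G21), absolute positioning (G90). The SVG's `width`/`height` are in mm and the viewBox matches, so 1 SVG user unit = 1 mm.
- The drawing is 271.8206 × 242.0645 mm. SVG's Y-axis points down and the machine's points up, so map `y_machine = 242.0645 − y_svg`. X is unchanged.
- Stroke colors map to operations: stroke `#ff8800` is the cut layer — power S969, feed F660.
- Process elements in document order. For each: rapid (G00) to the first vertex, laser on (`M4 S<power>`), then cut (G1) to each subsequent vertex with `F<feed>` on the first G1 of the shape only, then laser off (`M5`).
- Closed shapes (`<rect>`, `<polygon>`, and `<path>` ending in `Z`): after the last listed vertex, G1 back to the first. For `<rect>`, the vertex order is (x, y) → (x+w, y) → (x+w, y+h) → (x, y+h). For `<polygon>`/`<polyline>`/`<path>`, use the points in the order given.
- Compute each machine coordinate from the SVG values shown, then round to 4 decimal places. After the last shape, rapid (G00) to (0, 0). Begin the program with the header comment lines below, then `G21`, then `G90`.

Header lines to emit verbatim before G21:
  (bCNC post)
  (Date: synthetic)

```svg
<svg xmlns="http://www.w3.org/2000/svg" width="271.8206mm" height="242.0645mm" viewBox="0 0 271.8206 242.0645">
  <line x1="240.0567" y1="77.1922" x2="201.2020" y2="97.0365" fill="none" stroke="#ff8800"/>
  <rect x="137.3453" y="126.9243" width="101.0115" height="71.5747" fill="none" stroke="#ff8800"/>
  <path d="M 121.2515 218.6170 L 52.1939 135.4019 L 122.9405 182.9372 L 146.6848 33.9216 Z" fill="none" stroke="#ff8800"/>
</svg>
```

(bCNC post)
(Date: synthetic)
G21
G90
G00 X240.0567 Y164.8723
M4 S969
G1 X201.2020 Y145.0280 F660
M5
G00 X137.3453 Y115.1402
M4 S969
G1 X238.3568 Y115.1402 F660
G1 X238.3568 Y43.5655
G1 X137.3453 Y43.5655
G1 X137.3453 Y115.1402
M5
G00 X121.2515 Y23.4475
M4 S969
G1 X52.1939 Y106.6626 F660
G1 X122.9405 Y59.1273
G1 X146.6848 Y208.1429
G1 X121.2515 Y23.4475
M5
G00 X0.0000 Y0.0000

Since the viewBox matches the mm dimensions, user units are millimetres directly. The only transform is the Y-flip y_m = 242.0645 − y_svg.

Shape 1 is a line segment drawn with `<line>`. Its stroke #ff8800 means cut at S969, F660. After flipping Y the toolpath is (240.0567,164.8723) → (201.2020,145.0280).

Shape 2 is a rectangle drawn with `<rect>`. Its stroke #ff8800 means cut at S969, F660. After flipping Y the toolpath is (137.3453,115.1402) → (238.3568,115.1402) → (238.3568,43.5655) → (137.3453,43.5655) → (137.3453,115.1402), returning to the start.

Shape 3 is a closed polygon drawn with `<path>`. Its stroke #ff8800 means cut at S969, F660. After flipping Y the toolpath is (121.2515,23.4475) → (52.1939,106.6626) → (122.9405,59.1273) → (146.6848,208.1429) → (121.2515,23.4475), returning to the start.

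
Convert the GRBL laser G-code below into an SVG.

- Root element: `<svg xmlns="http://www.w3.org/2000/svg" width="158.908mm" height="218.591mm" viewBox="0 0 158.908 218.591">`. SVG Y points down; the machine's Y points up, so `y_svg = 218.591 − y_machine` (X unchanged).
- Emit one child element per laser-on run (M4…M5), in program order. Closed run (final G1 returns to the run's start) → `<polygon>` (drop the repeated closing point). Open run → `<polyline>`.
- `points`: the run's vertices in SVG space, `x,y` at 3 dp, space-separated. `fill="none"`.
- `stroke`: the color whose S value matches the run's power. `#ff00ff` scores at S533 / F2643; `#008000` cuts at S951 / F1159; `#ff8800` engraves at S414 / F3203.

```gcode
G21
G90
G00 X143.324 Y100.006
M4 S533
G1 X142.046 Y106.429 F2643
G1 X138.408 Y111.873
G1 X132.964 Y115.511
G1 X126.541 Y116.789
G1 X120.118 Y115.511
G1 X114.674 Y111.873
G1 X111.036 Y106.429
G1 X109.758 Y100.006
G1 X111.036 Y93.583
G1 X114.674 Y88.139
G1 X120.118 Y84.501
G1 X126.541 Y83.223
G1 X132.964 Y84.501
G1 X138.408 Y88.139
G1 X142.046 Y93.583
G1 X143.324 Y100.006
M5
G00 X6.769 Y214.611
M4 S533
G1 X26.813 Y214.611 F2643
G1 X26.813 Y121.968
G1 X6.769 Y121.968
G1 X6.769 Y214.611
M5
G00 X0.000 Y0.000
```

<svg xmlns="http://www.w3.org/2000/svg" width="158.908mm" height="218.591mm" viewBox="0 0 158.908 218.591">
  <polygon points="143.324,118.585 142.046,112.162 138.408,106.718 132.964,103.080 126.541,101.802 120.118,103.080 114.674,106.718 111.036,112.162 109.758,118.585 111.036,125.008 114.674,130.452 120.118,134.090 126.541,135.368 132.964,134.090 138.408,130.452 142.046,125.008" fill="none" stroke="#ff00ff"/>
  <polygon points="6.769,3.980 26.813,3.980 26.813,96.623 6.769,96.623" fill="none" stroke="#ff00ff"/>
</svg>

Machine Y-up, SVG Y-down with viewBox height 218.591, so y_svg = 218.591 − y_machine; X carries over. Every run uses S533, so all elements get stroke `#ff00ff` (score).

Run 1: The run returns to its start, so emit a `<polygon>` with points (Y-flipped): 143.324,118.585 142.046,112.162 138.408,106.718 132.964,103.080 126.541,101.802 120.118,103.080 114.674,106.718 111.036,112.162 109.758,118.585 111.036,125.008 114.674,130.452 120.118,134.090 126.541,135.368 132.964,134.090 138.408,130.452 142.046,125.008.

Run 2: The run returns to its start, so emit a `<polygon>` with points (Y-flipped): 6.769,3.980 26.813,3.980 26.813,96.623 6.769,96.623.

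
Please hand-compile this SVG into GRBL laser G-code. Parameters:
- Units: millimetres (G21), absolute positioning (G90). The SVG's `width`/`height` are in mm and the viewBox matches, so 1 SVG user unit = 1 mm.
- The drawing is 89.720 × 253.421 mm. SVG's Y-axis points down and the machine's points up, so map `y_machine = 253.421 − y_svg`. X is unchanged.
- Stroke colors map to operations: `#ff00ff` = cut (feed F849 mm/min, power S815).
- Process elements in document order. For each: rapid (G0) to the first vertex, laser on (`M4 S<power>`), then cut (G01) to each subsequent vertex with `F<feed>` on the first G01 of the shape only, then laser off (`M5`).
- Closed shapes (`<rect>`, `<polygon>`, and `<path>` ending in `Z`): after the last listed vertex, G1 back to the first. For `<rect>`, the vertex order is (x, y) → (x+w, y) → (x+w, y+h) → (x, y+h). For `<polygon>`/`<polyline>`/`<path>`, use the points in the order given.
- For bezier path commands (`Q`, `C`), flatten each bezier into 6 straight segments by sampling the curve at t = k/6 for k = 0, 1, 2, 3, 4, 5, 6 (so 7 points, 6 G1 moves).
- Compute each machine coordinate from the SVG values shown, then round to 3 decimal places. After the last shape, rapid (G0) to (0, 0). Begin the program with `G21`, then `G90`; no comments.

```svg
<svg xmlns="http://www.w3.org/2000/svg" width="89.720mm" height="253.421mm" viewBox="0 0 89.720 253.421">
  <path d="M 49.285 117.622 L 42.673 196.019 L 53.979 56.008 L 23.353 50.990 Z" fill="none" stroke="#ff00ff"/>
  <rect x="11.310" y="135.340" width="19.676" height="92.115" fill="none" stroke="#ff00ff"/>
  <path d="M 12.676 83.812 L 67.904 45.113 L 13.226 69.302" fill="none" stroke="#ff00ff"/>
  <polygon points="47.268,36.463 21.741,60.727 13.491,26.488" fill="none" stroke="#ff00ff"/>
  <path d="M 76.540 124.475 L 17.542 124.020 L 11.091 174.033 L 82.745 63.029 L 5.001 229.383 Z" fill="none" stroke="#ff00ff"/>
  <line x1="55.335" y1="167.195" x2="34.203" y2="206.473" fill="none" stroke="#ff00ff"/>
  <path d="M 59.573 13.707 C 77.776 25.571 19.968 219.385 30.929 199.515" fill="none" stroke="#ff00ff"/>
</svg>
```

viewBox `0 0 89.720 253.421` with mm width/height → 1 unit = 1 mm. Flip: y_m = 253.421 − y_svg.

**Shape 1** — `<path>` closed polygon, stroke `#ff00ff` → cut (S815, F849). Machine vertices: (49.285,135.799) → (42.673,57.402) → (53.979,197.413) → (23.353,202.431) → (49.285,135.799). Closed: final G1 returns to the first vertex.

**Shape 2** — `<rect>` rectangle, stroke `#ff00ff` → cut (S815, F849). Machine vertices: (11.310,118.081) → (30.986,118.081) → (30.986,25.966) → (11.310,25.966) → (11.310,118.081). Closed: final G1 returns to the first vertex.

**Shape 3** — `<path>` open polyline, stroke `#ff00ff` → cut (S815, F849). Machine vertices: (12.676,169.609) → (67.904,208.308) → (13.226,184.119). Open path.

**Shape 4** — `<polygon>` regular polygon, stroke `#ff00ff` → cut (S815, F849). Machine vertices: (47.268,216.958) → (21.741,192.694) → (13.491,226.933) → (47.268,216.958). Closed: final G1 returns to the first vertex.

**Shape 5** — `<path>` closed polygon, stroke `#ff00ff` → cut (S815, F849). Machine vertices: (76.540,128.946) → (17.542,129.401) → (11.091,79.388) → (82.745,190.392) → (5.001,24.038) → (76.540,128.946). Closed: final G1 returns to the first vertex.

**Shape 6** — `<line>` line segment, stroke `#ff00ff` → cut (S815, F849). Machine vertices: (55.335,86.226) → (34.203,46.948). Open path.

**Shape 7** — `<path>` cubic bezier, stroke `#ff00ff` → cut (S815, F849). Control points (SVG): P0=(59.573,13.707), P1=(77.776,25.571), P2=(19.968,219.385), P3=(30.929,199.515); sampled at t=k/6. Machine vertices: (59.573,239.714) → (63.011,220.451) → (57.801,181.853) → (47.967,134.910) → (37.529,90.611) → (30.509,59.946) → (30.929,53.906). Open path.

G21
G90
G0 X49.285 Y135.799
M4 S815
G01 X42.673 Y57.402 F849
G01 X53.979 Y197.413
G01 X23.353 Y202.431
G01 X49.285 Y135.799
M5
G0 X11.310 Y118.081
M4 S815
G01 X30.986 Y118.081 F849
G01 X30.986 Y25.966
G01 X11.310 Y25.966
G01 X11.310 Y118.081
M5
G0 X12.676 Y169.609
M4 S815
G01 X67.904 Y208.308 F849
G01 X13.226 Y184.119
M5
G0 X47.268 Y216.958
M4 S815
G01 X21.741 Y192.694 F849
G01 X13.491 Y226.933
G01 X47.268 Y216.958
M5
G0 X76.540 Y128.946
M4 S815
G01 X17.542 Y129.401 F849
G01 X11.091 Y79.388
G01 X82.745 Y190.392
G01 X5.001 Y24.038
G01 X76.540 Y128.946
M5
G0 X55.335 Y86.226
M4 S815
G01 X34.203 Y46.948 F849
M5
G0 X59.573 Y239.714
M4 S815
G01 X63.011 Y220.451 F849
G01 X57.801 Y181.853
G01 X47.967 Y134.910
G01 X37.529 Y90.611
G01 X30.509 Y59.946
G01 X30.929 Y53.906
M5
G0 X0.000 Y0.000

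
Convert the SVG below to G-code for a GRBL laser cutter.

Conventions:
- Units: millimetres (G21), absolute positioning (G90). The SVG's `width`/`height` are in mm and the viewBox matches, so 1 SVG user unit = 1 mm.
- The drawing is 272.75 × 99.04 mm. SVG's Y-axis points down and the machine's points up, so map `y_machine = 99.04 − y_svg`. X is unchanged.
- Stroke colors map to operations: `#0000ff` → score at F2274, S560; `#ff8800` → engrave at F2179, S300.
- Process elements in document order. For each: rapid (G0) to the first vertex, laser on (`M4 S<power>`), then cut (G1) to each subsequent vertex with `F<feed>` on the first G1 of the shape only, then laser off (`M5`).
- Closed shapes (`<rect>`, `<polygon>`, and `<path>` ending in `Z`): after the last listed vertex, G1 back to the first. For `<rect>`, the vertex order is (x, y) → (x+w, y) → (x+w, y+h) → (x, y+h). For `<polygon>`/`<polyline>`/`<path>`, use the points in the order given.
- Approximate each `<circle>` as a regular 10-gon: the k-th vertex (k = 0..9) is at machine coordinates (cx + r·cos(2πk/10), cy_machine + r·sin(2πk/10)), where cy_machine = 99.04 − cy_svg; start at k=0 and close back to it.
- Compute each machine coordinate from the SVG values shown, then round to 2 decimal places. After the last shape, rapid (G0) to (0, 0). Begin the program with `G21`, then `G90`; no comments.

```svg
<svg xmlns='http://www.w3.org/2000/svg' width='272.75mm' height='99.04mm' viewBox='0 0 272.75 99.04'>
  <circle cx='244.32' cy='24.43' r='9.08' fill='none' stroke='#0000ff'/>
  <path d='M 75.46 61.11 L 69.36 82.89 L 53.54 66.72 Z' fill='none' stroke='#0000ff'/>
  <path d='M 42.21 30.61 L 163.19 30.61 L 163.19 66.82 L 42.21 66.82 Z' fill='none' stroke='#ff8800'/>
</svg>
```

1 u = 1 mm; y_m = 99.04 − y.

[1] `<circle>` circle, #0000ff→score S560 F2274: (253.40,74.61) → (251.67,79.95) → (247.13,83.25) → (241.51,83.25) → (236.97,79.95) → (235.24,74.61) → (236.97,69.27) → (241.51,65.97) → (247.13,65.97) → (251.67,69.27) → (253.40,74.61) (closed)

[2] `<path>` regular polygon, #0000ff→score S560 F2274: (75.46,37.93) → (69.36,16.15) → (53.54,32.32) → (75.46,37.93) (closed)

[3] `<path>` rectangle, #ff8800→engrave S300 F2179: (42.21,68.43) → (163.19,68.43) → (163.19,32.22) → (42.21,32.22) → (42.21,68.43) (closed)

G21
G90
G0 X253.40 Y74.61
M4 S560
G1 X251.67 Y79.95 F2274
G1 X247.13 Y83.25
G1 X241.51 Y83.25
G1 X236.97 Y79.95
G1 X235.24 Y74.61
G1 X236.97 Y69.27
G1 X241.51 Y65.97
G1 X247.13 Y65.97
G1 X251.67 Y69.27
G1 X253.40 Y74.61
M5
G0 X75.46 Y37.93
M4 S560
G1 X69.36 Y16.15 F2274
G1 X53.54 Y32.32
G1 X75.46 Y37.93
M5
G0 X42.21 Y68.43
M4 S300
G1 X163.19 Y68.43 F2179
G1 X163.19 Y32.22
G1 X42.21 Y32.22
G1 X42.21 Y68.43
M5
G0 X0.00 Y0.00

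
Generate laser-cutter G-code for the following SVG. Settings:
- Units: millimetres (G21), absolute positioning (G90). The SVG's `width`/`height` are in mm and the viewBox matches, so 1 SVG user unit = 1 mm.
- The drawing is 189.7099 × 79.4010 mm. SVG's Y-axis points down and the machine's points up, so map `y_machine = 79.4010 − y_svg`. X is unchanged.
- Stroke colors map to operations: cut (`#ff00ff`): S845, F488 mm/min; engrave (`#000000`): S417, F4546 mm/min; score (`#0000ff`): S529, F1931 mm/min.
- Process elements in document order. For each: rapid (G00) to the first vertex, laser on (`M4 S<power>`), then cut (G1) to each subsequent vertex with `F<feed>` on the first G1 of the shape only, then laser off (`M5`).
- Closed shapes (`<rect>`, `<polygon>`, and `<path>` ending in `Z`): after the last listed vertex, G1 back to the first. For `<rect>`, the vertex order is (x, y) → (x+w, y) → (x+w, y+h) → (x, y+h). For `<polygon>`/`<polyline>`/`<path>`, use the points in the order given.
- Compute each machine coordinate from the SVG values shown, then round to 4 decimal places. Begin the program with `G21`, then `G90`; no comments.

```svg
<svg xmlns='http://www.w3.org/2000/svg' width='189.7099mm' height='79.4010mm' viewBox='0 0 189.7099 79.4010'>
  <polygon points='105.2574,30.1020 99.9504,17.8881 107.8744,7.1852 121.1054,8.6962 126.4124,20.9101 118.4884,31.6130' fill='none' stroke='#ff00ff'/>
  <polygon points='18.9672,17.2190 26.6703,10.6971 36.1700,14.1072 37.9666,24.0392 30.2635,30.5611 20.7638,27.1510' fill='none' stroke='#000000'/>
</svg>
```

G21
G90
G00 X105.2574 Y49.2990
M4 S845
G1 X99.9504 Y61.5129 F488
G1 X107.8744 Y72.2158
G1 X121.1054 Y70.7048
G1 X126.4124 Y58.4909
G1 X118.4884 Y47.7880
G1 X105.2574 Y49.2990
M5
G00 X18.9672 Y62.1820
M4 S417
G1 X26.6703 Y68.7039 F4546
G1 X36.1700 Y65.2938
G1 X37.9666 Y55.3618
G1 X30.2635 Y48.8399
G1 X20.7638 Y52.2500
G1 X18.9672 Y62.1820
M5

1 u = 1 mm; y_m = 79.4010 − y.

[1] `<polygon>` regular polygon, #ff00ff→cut S845 F488: (105.2574,49.2990) → (99.9504,61.5129) → (107.8744,72.2158) → (121.1054,70.7048) → (126.4124,58.4909) → (118.4884,47.7880) → (105.2574,49.2990) (closed)

[2] `<polygon>` regular polygon, #000000→engrave S417 F4546: (18.9672,62.1820) → (26.6703,68.7039) → (36.1700,65.2938) → (37.9666,55.3618) → (30.2635,48.8399) → (20.7638,52.2500) → (18.9672,62.1820) (closed)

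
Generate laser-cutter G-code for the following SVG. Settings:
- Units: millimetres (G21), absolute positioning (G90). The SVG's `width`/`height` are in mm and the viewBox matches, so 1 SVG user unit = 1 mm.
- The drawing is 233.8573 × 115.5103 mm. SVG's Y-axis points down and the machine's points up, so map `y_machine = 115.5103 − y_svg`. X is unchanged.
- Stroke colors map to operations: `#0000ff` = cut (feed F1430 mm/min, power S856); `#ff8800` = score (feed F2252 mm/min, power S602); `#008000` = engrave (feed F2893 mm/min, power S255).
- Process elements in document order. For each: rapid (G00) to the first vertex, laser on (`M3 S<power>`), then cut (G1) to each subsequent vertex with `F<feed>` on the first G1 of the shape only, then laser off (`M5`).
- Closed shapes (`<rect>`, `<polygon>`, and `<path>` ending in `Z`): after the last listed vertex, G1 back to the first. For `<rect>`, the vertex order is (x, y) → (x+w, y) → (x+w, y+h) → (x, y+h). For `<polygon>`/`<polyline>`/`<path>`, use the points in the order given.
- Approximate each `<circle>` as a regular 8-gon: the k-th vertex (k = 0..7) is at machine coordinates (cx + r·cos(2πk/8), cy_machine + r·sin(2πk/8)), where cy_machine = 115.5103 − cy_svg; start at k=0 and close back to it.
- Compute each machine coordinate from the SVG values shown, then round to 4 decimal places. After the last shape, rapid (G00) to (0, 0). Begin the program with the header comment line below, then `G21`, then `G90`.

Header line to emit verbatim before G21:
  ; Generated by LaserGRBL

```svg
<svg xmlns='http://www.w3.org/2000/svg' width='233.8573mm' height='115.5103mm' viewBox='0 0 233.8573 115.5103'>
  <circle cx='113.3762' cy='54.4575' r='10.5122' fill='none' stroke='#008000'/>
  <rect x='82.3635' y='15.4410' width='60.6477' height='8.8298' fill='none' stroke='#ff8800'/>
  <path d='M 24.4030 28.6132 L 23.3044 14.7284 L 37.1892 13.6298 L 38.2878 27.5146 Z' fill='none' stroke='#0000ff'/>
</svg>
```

1 u = 1 mm; y_m = 115.5103 − y.

[1] `<circle>` circle, #008000→engrave S255 F2893: (123.8884,61.0528) → (120.8094,68.4860) → (113.3762,71.5650) → (105.9430,68.4860) → (102.8640,61.0528) → (105.9430,53.6196) → (113.3762,50.5406) → (120.8094,53.6196) → (123.8884,61.0528) (closed)

[2] `<rect>` rectangle, #ff8800→score S602 F2252: (82.3635,100.0693) → (143.0112,100.0693) → (143.0112,91.2395) → (82.3635,91.2395) → (82.3635,100.0693) (closed)

[3] `<path>` regular polygon, #0000ff→cut S856 F1430: (24.4030,86.8971) → (23.3044,100.7819) → (37.1892,101.8805) → (38.2878,87.9957) → (24.4030,86.8971) (closed)

; Generated by LaserGRBL
G21
G90
G00 X123.8884 Y61.0528
M3 S255
G1 X120.8094 Y68.4860 F2893
G1 X113.3762 Y71.5650
G1 X105.9430 Y68.4860
G1 X102.8640 Y61.0528
G1 X105.9430 Y53.6196
G1 X113.3762 Y50.5406
G1 X120.8094 Y53.6196
G1 X123.8884 Y61.0528
M5
G00 X82.3635 Y100.0693
M3 S602
G1 X143.0112 Y100.0693 F2252
G1 X143.0112 Y91.2395
G1 X82.3635 Y91.2395
G1 X82.3635 Y100.0693
M5
G00 X24.4030 Y86.8971
M3 S856
G1 X23.3044 Y100.7819 F1430
G1 X37.1892 Y101.8805
G1 X38.2878 Y87.9957
G1 X24.4030 Y86.8971
M5
G00 X0.0000 Y0.0000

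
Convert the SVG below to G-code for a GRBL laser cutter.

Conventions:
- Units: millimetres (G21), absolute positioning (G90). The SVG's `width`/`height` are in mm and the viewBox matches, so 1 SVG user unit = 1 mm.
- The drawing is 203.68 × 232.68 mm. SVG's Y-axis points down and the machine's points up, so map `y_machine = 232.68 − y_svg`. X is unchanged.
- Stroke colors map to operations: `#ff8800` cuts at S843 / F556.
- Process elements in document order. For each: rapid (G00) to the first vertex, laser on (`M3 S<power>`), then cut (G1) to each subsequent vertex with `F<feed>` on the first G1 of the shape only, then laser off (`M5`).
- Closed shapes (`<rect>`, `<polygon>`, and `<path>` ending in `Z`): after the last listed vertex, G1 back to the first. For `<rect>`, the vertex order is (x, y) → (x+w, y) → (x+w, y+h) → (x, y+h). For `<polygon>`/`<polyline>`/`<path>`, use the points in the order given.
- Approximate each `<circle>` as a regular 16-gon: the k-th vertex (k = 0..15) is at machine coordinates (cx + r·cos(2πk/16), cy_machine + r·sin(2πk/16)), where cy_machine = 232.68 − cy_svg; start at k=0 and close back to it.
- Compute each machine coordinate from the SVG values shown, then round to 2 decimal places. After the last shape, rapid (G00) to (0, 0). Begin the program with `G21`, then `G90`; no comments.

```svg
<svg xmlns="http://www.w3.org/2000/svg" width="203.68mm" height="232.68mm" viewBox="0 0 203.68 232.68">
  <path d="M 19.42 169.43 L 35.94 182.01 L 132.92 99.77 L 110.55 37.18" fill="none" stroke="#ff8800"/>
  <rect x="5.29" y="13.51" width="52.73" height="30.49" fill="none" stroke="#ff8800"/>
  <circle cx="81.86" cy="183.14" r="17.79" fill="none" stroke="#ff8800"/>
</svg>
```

G21
G90
G00 X19.42 Y63.25
M3 S843
G1 X35.94 Y50.67 F556
G1 X132.92 Y132.91
G1 X110.55 Y195.50
M5
G00 X5.29 Y219.17
M3 S843
G1 X58.02 Y219.17 F556
G1 X58.02 Y188.68
G1 X5.29 Y188.68
G1 X5.29 Y219.17
M5
G00 X99.65 Y49.54
M3 S843
G1 X98.30 Y56.35 F556
G1 X94.44 Y62.12
G1 X88.67 Y65.98
G1 X81.86 Y67.33
G1 X75.05 Y65.98
G1 X69.28 Y62.12
G1 X65.42 Y56.35
G1 X64.07 Y49.54
G1 X65.42 Y42.73
G1 X69.28 Y36.96
G1 X75.05 Y33.10
G1 X81.86 Y31.75
G1 X88.67 Y33.10
G1 X94.44 Y36.96
G1 X98.30 Y42.73
G1 X99.65 Y49.54
M5
G00 X0.00 Y0.00

Since the viewBox matches the mm dimensions, user units are millimetres directly. The only transform is the Y-flip y_m = 232.68 − y_svg.

Shape 1 is a open polyline drawn with `<path>`. Its stroke #ff8800 means cut at S843, F556. After flipping Y the toolpath is (19.42,63.25) → (35.94,50.67) → (132.92,132.91) → (110.55,195.50).

Shape 2 is a rectangle drawn with `<rect>`. Its stroke #ff8800 means cut at S843, F556. After flipping Y the toolpath is (5.29,219.17) → (58.02,219.17) → (58.02,188.68) → (5.29,188.68) → (5.29,219.17), returning to the start.

Shape 3 is a circle drawn with `<circle>`. Its stroke #ff8800 means cut at S843, F556. After flipping Y the toolpath is (99.65,49.54) → (98.30,56.35) → (94.44,62.12) → (88.67,65.98) → (81.86,67.33) → (75.05,65.98) → (69.28,62.12) → (65.42,56.35) → (64.07,49.54) → (65.42,42.73) → (69.28,36.96) → (75.05,33.10) → (81.86,31.75) → (88.67,33.10) → (94.44,36.96) → (98.30,42.73) → (99.65,49.54), returning to the start.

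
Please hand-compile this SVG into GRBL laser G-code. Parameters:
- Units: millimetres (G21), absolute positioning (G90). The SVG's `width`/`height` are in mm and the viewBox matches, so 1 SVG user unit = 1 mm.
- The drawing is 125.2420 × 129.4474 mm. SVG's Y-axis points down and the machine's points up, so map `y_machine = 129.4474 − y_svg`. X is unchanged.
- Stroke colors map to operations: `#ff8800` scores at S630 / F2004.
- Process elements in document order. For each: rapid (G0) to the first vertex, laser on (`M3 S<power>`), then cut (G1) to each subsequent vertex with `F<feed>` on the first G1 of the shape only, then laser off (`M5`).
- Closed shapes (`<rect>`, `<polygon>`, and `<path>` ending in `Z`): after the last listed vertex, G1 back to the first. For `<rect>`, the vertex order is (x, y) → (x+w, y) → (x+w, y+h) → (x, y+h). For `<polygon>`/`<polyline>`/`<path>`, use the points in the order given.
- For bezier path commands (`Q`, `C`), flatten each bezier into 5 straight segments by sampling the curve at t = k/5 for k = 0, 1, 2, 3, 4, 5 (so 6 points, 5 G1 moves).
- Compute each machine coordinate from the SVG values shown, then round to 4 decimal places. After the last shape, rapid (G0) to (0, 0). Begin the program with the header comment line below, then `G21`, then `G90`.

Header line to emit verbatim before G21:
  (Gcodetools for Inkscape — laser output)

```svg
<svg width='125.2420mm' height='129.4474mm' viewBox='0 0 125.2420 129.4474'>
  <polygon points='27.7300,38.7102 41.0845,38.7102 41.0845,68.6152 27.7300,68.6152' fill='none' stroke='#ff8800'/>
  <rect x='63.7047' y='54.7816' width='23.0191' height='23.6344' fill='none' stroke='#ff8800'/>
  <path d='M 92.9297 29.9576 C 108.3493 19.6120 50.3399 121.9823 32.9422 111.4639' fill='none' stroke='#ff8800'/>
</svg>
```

(Gcodetools for Inkscape — laser output)
G21
G90
G0 X27.7300 Y90.7372
M3 S630
G1 X41.0845 Y90.7372 F2004
G1 X41.0845 Y60.8322
G1 X27.7300 Y60.8322
G1 X27.7300 Y90.7372
M5
G0 X63.7047 Y74.6658
M3 S630
G1 X86.7238 Y74.6658 F2004
G1 X86.7238 Y51.0314
G1 X63.7047 Y51.0314
G1 X63.7047 Y74.6658
M5
G0 X92.9297 Y99.4898
M3 S630
G1 X94.2823 Y93.9761 F2004
G1 X83.4859 Y72.2396
G1 X66.0145 Y45.1093
G1 X47.3419 Y23.4143
G1 X32.9422 Y17.9835
M5
G0 X0.0000 Y0.0000

viewBox `0 0 125.2420 129.4474` with mm width/height → 1 unit = 1 mm. Flip: y_m = 129.4474 − y_svg.

**Shape 1** — `<polygon>` rectangle, stroke `#ff8800` → score (S630, F2004). Machine vertices: (27.7300,90.7372) → (41.0845,90.7372) → (41.0845,60.8322) → (27.7300,60.8322) → (27.7300,90.7372). Closed: final G1 returns to the first vertex.

**Shape 2** — `<rect>` rectangle, stroke `#ff8800` → score (S630, F2004). Machine vertices: (63.7047,74.6658) → (86.7238,74.6658) → (86.7238,51.0314) → (63.7047,51.0314) → (63.7047,74.6658). Closed: final G1 returns to the first vertex.

**Shape 3** — `<path>` cubic bezier, stroke `#ff8800` → score (S630, F2004). Control points (SVG): P0=(92.9297,29.9576), P1=(108.3493,19.6120), P2=(50.3399,121.9823), P3=(32.9422,111.4639); sampled at t=k/5. Machine vertices: (92.9297,99.4898) → (94.2823,93.9761) → (83.4859,72.2396) → (66.0145,45.1093) → (47.3419,23.4143) → (32.9422,17.9835). Open path.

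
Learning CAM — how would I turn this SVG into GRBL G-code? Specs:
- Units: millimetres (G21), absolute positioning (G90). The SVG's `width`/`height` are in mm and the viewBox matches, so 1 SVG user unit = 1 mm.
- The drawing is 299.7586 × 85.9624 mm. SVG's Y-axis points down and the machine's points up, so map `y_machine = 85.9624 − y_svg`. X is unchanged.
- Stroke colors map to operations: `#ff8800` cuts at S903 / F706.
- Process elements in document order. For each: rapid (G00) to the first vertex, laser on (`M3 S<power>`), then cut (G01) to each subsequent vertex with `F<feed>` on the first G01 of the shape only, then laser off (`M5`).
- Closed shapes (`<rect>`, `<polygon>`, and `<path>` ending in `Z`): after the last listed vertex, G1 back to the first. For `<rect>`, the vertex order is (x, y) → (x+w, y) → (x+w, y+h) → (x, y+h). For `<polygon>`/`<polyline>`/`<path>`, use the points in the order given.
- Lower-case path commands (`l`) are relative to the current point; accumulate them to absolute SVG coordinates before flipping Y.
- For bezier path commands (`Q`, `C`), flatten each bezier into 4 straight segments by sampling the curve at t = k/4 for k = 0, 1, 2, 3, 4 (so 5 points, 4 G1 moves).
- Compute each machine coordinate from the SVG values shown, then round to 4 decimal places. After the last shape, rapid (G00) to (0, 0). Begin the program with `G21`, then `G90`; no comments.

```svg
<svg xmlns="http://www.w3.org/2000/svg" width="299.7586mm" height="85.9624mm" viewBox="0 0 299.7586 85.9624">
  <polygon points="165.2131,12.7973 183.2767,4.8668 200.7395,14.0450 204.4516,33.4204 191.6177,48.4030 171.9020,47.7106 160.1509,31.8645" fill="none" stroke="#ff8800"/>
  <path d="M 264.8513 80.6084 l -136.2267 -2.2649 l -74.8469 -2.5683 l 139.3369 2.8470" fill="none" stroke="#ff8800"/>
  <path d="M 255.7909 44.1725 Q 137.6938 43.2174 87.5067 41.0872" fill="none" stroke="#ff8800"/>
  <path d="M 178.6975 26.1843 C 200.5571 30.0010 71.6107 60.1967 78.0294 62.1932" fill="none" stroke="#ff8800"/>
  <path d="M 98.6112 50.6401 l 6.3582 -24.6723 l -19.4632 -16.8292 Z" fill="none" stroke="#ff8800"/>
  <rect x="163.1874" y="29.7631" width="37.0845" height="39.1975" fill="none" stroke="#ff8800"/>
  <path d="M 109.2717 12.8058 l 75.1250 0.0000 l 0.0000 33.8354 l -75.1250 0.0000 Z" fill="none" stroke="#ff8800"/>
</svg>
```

G21
G90
G00 X165.2131 Y73.1651
M3 S903
G01 X183.2767 Y81.0956 F706
G01 X200.7395 Y71.9174
G01 X204.4516 Y52.5420
G01 X191.6177 Y37.5594
G01 X171.9020 Y38.2518
G01 X160.1509 Y54.0979
G01 X165.2131 Y73.1651
M5
G00 X264.8513 Y5.3540
M3 S903
G01 X128.6246 Y7.6189 F706
G01 X53.7777 Y10.1872
G01 X193.1146 Y7.3402
M5
G00 X255.7909 Y41.7899
M3 S903
G01 X200.9867 Y42.3409 F706
G01 X154.6713 Y43.0388
G01 X116.8446 Y43.8835
G01 X87.5067 Y44.8752
M5
G00 X178.6975 Y59.7781
M3 S903
G01 X171.2875 Y52.8223 F706
G01 X134.1538 Y41.0911
G01 X94.1249 Y29.7011
G01 X78.0294 Y23.7692
M5
G00 X98.6112 Y35.3223
M3 S903
G01 X104.9694 Y59.9946 F706
G01 X85.5062 Y76.8238
G01 X98.6112 Y35.3223
M5
G00 X163.1874 Y56.1993
M3 S903
G01 X200.2719 Y56.1993 F706
G01 X200.2719 Y17.0018
G01 X163.1874 Y17.0018
G01 X163.1874 Y56.1993
M5
G00 X109.2717 Y73.1566
M3 S903
G01 X184.3967 Y73.1566 F706
G01 X184.3967 Y39.3212
G01 X109.2717 Y39.3212
G01 X109.2717 Y73.1566
M5
G00 X0.0000 Y0.0000

1 u = 1 mm; y_m = 85.9624 − y.

[1] `<polygon>` regular polygon, #ff8800→cut S903 F706: (165.2131,73.1651) → (183.2767,81.0956) → (200.7395,71.9174) → (204.4516,52.5420) → (191.6177,37.5594) → (171.9020,38.2518) → (160.1509,54.0979) → (165.2131,73.1651) (closed)

[2] `<path>` open polyline, #ff8800→cut S903 F706: (264.8513,5.3540) → (128.6246,7.6189) → (53.7777,10.1872) → (193.1146,7.3402)

[3] `<path>` quadratic bezier, #ff8800→cut S903 F706: (255.7909,41.7899) → (200.9867,42.3409) → (154.6713,43.0388) → (116.8446,43.8835) → (87.5067,44.8752)

[4] `<path>` cubic bezier, #ff8800→cut S903 F706: (178.6975,59.7781) → (171.2875,52.8223) → (134.1538,41.0911) → (94.1249,29.7011) → (78.0294,23.7692)

[5] `<path>` closed polygon, #ff8800→cut S903 F706: (98.6112,35.3223) → (104.9694,59.9946) → (85.5062,76.8238) → (98.6112,35.3223) (closed)

[6] `<rect>` rectangle, #ff8800→cut S903 F706: (163.1874,56.1993) → (200.2719,56.1993) → (200.2719,17.0018) → (163.1874,17.0018) → (163.1874,56.1993) (closed)

[7] `<path>` rectangle, #ff8800→cut S903 F706: (109.2717,73.1566) → (184.3967,73.1566) → (184.3967,39.3212) → (109.2717,39.3212) → (109.2717,73.1566) (closed)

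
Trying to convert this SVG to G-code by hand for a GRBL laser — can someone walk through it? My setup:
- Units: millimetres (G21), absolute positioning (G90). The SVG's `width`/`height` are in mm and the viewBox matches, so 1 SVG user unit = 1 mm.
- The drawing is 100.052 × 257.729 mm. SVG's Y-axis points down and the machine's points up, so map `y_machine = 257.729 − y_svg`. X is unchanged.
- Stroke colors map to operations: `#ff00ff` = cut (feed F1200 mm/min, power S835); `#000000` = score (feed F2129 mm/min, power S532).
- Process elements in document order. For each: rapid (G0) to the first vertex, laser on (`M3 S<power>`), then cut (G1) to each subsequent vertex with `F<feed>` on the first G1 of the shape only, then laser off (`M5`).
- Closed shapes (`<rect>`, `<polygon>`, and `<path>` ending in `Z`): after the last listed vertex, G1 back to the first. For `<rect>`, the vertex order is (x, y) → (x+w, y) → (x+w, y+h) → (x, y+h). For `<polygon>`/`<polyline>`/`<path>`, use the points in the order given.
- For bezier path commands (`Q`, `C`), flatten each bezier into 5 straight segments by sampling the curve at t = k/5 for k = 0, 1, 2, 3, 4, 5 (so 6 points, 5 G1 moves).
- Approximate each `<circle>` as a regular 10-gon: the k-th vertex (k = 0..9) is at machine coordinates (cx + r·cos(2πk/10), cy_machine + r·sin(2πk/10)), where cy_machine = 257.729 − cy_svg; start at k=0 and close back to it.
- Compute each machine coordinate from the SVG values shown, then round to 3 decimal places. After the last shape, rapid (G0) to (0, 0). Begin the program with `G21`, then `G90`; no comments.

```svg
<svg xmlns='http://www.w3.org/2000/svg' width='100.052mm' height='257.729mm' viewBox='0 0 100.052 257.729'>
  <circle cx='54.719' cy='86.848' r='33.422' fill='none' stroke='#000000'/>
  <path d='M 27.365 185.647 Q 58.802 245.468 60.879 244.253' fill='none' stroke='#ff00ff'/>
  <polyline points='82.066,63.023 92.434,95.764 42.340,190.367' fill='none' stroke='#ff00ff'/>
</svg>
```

G21
G90
G0 X88.141 Y170.881
M3 S532
G1 X81.758 Y190.526 F2129
G1 X65.047 Y202.667
G1 X44.391 Y202.667
G1 X27.680 Y190.526
G1 X21.297 Y170.881
G1 X27.680 Y151.236
G1 X44.391 Y139.095
G1 X65.047 Y139.095
G1 X81.758 Y151.236
G1 X88.141 Y170.881
M5
G0 X27.365 Y72.082
M3 S835
G1 X38.765 Y50.595 F1200
G1 X47.817 Y33.991
G1 X54.520 Y22.270
G1 X58.874 Y15.431
G1 X60.879 Y13.476
M5
G0 X82.066 Y194.706
M3 S835
G1 X92.434 Y161.965 F1200
G1 X42.340 Y67.362
M5
G0 X0.000 Y0.000

1 u = 1 mm; y_m = 257.729 − y.

[1] `<circle>` circle, #000000→score S532 F2129: (88.141,170.881) → (81.758,190.526) → (65.047,202.667) → (44.391,202.667) → (27.680,190.526) → (21.297,170.881) → (27.680,151.236) → (44.391,139.095) → (65.047,139.095) → (81.758,151.236) → (88.141,170.881) (closed)

[2] `<path>` quadratic bezier, #ff00ff→cut S835 F1200: (27.365,72.082) → (38.765,50.595) → (47.817,33.991) → (54.520,22.270) → (58.874,15.431) → (60.879,13.476)

[3] `<polyline>` open polyline, #ff00ff→cut S835 F1200: (82.066,194.706) → (92.434,161.965) → (42.340,67.362)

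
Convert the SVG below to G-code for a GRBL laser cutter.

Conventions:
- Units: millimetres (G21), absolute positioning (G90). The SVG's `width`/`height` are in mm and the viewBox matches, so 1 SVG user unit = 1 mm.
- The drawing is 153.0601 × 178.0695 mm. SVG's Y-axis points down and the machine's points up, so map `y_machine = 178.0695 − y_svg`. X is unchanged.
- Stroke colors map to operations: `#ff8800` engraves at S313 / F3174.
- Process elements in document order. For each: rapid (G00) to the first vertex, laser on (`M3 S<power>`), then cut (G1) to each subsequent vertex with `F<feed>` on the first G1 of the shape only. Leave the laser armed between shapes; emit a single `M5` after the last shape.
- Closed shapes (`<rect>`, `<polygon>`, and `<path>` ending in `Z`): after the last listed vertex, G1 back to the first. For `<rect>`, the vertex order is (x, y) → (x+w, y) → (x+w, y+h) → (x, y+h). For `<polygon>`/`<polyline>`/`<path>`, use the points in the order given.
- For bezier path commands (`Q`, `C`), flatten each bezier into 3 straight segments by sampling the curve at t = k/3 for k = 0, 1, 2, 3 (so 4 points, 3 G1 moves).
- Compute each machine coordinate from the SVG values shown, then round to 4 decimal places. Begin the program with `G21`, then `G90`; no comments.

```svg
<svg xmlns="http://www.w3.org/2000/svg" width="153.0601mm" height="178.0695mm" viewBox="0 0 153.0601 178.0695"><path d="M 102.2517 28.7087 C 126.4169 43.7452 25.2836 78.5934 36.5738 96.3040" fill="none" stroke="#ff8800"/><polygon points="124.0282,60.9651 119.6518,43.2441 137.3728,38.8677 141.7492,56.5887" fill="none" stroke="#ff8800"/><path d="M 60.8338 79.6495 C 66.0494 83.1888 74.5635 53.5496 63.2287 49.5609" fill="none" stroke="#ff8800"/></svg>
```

Since the viewBox matches the mm dimensions, user units are millimetres directly. The only transform is the Y-flip y_m = 178.0695 − y_svg.

Shape 1 is a cubic bezier drawn with `<path>`. Its stroke #ff8800 means engrave at S313, F3174. After flipping Y the toolpath is (102.2517,149.3608) → (93.4553,129.0889) → (53.9536,103.8201) → (36.5738,81.7655).

Shape 2 is a regular polygon drawn with `<polygon>`. Its stroke #ff8800 means engrave at S313, F3174. After flipping Y the toolpath is (124.0282,117.1044) → (119.6518,134.8254) → (137.3728,139.2018) → (141.7492,121.4808) → (124.0282,117.1044), returning to the start.

Shape 3 is a cubic bezier drawn with `<path>`. Its stroke #ff8800 means engrave at S313, F3174. After flipping Y the toolpath is (60.8338,98.4200) → (66.2916,103.7613) → (68.8045,118.1486) → (63.2287,128.5086).

G21
G90
G00 X102.2517 Y149.3608
M3 S313
G1 X93.4553 Y129.0889 F3174
G1 X53.9536 Y103.8201
G1 X36.5738 Y81.7655
G00 X124.0282 Y117.1044
M3 S313
G1 X119.6518 Y134.8254 F3174
G1 X137.3728 Y139.2018
G1 X141.7492 Y121.4808
G1 X124.0282 Y117.1044
G00 X60.8338 Y98.4200
M3 S313
G1 X66.2916 Y103.7613 F3174
G1 X68.8045 Y118.1486
G1 X63.2287 Y128.5086
M5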